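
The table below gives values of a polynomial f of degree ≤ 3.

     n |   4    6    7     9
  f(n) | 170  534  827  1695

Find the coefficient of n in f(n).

Write f(n) = an^3 + bn^2 + cn + d. Substituting each data point gives a linear system:
  64a + 16b + 4c + d = 170
  216a + 36b + 6c + d = 534
  343a + 49b + 7c + d = 827
  729a + 81b + 9c + d = 1695
Solving the system yields a = 2, b = 3, c = 0, d = -6.
So f(n) = 2n^3 + 3n^2 - 6.
The coefficient of n is 0.

0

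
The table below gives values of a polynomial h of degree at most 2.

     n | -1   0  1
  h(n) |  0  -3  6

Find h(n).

Write h(n) = an^2 + bn + c. Substituting each data point gives a linear system:
  a - b + c = 0
  c = -3
  a + b + c = 6
Solving the system yields a = 6, b = 3, c = -3.
So h(n) = 6n^2 + 3n - 3.
Check: h(0) = -3. ✓

h(n) = 6n^2 + 3n - 3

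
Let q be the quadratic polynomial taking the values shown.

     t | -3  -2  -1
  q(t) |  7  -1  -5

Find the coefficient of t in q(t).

Write q(t) = at^2 + bt + c. Substituting each data point gives a linear system:
  9a - 3b + c = 7
  4a - 2b + c = -1
  a - b + c = -5
Solving the system yields a = 2, b = 2, c = -5.
So q(t) = 2t^2 + 2t - 5.
The coefficient of t is 2.

2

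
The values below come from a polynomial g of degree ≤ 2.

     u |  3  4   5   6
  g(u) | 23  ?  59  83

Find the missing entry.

39

On equispaced nodes a degree-2 polynomial has vanishing third forward difference, so
  - g(3) + 3·g(4) - 3·g(5) + g(6) = 0.
Substituting the known values and solving for g(4):
  3·g(4) = 117
  g(4) = 39.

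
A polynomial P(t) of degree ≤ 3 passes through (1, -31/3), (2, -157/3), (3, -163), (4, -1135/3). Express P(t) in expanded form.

P(t) = -6t^3 + (5/3)t^2 - 5t - 1

Write P(t) = at^3 + bt^2 + ct + d. Substituting each data point gives a linear system:
  a + b + c + d = -31/3
  8a + 4b + 2c + d = -157/3
  27a + 9b + 3c + d = -163
  64a + 16b + 4c + d = -1135/3
Solving the system yields a = -6, b = 5/3, c = -5, d = -1.
So P(t) = -6t^3 + (5/3)t^2 - 5t - 1.
Check: P(4) = -1135/3. ✓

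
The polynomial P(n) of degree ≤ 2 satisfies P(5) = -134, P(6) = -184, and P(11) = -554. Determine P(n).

P(n) = -4n^2 - 6n - 4

Write P(n) = an^2 + bn + c. Substituting each data point gives a linear system:
  25a + 5b + c = -134
  36a + 6b + c = -184
  121a + 11b + c = -554
Solving the system yields a = -4, b = -6, c = -4.
So P(n) = -4n² - 6n - 4.
Check: P(6) = -184. ✓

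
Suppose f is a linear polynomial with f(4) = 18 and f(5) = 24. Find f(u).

Using the Lagrange interpolation formula with nodes 4, 5:
  L_0(u) = (u - 5) / -1
  L_1(u) = (u - 4) / 1
Then f(u) = 18·L_0(u) + 24·L_1(u).
Expanding and collecting terms gives f(u) = 6u - 6.
Check: f(4) = 18. ✓

f(u) = 6u - 6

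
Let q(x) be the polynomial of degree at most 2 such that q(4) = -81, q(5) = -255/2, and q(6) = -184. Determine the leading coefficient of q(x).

-5

Write q(x) = ax^2 + bx + c. Substituting each data point gives a linear system:
  16a + 4b + c = -81
  25a + 5b + c = -255/2
  36a + 6b + c = -184
Solving the system yields a = -5, b = -3/2, c = 5.
So q(x) = -5x² - (3/2)x + 5.
The leading coefficient is -5.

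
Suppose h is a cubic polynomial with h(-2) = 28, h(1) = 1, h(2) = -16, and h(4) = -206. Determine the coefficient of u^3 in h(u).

-4

Write h(u) = au^3 + bu^2 + cu + d. Substituting each data point gives a linear system:
  -8a + 4b - 2c + d = 28
  a + b + c + d = 1
  8a + 4b + 2c + d = -16
  64a + 16b + 4c + d = -206
Solving the system yields a = -4, b = 2, c = 5, d = -2.
So h(u) = -4u^3 + 2u^2 + 5u - 2.
The leading coefficient is -4.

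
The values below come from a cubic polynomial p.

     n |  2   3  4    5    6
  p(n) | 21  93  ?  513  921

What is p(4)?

On equispaced nodes a degree-3 polynomial has vanishing fourth forward difference, so
  p(2) - 4·p(3) + 6·p(4) - 4·p(5) + p(6) = 0.
Substituting the known values and solving for p(4):
  6·p(4) = 1482
  p(4) = 247.

247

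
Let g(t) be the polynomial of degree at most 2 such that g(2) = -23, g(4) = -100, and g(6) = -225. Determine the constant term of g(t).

6

Write g(t) = at^2 + bt + c. Substituting each data point gives a linear system:
  4a + 2b + c = -23
  16a + 4b + c = -100
  36a + 6b + c = -225
Solving the system yields a = -6, b = -5/2, c = 6.
So g(t) = -6t^2 - (5/2)t + 6.
The constant term is 6.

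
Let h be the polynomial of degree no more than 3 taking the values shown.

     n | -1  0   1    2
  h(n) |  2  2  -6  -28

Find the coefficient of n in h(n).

Write h(n) = an^3 + bn^2 + cn + d. Substituting each data point gives a linear system:
  -a + b - c + d = 2
  d = 2
  a + b + c + d = -6
  8a + 4b + 2c + d = -28
Solving the system yields a = -1, b = -4, c = -3, d = 2.
So h(n) = -n³ - 4n² - 3n + 2.
The coefficient of n is -3.

-3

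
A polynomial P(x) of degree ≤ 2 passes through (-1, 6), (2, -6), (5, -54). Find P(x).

P(x) = -2x^2 - 2x + 6

Write P(x) = ax^2 + bx + c. Substituting each data point gives a linear system:
  a - b + c = 6
  4a + 2b + c = -6
  25a + 5b + c = -54
Solving the system yields a = -2, b = -2, c = 6.
So P(x) = -2x^2 - 2x + 6.
Check: P(-1) = 6. ✓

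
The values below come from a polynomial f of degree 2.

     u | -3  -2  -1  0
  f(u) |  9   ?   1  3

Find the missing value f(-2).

The 3 known points determine the degree-2 polynomial uniquely.
Write f(u) = au^2 + bu + c. Substituting each data point gives a linear system:
  9a - 3b + c = 9
  a - b + c = 1
  c = 3
Solving the system yields a = 2, b = 4, c = 3.
So f(u) = 2u^2 + 4u + 3.
Then f(-2) = 3.

3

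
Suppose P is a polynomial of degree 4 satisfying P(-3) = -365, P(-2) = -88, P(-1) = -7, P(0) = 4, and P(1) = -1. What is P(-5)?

-2371

Write P(u) = au^4 + bu^3 + cu^2 + du + e. Substituting each data point gives a linear system:
  81a - 27b + 9c - 3d + e = -365
  16a - 8b + 4c - 2d + e = -88
  a - b + c - d + e = -7
  e = 4
  a + b + c + d + e = -1
Solving the system yields a = -3, b = 3, c = -5, d = 0, e = 4.
So P(u) = -3u^4 + 3u^3 - 5u^2 + 4.
Then P(-5) = -2371.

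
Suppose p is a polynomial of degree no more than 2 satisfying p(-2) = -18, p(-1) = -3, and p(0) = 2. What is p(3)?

-43

Using the Lagrange interpolation formula with nodes -2, -1, 0:
  L_0(x) = (x + 1)x / 2
  L_1(x) = (x + 2)x / -1
  L_2(x) = (x + 2)(x + 1) / 2
Then p(x) = -18·L_0(x) - 3·L_1(x) + 2·L_2(x).
Expanding and collecting terms gives p(x) = -5x^2 + 2.
Evaluating at x = 3: p(3) = -43.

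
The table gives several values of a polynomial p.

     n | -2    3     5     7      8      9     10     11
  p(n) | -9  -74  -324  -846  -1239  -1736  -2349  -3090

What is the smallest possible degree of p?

3

Divided differences on the nodes -2, 3, 5, 7, 8, 9, 10, 11:
  order 0: -9  -74  -324  -846  -1239  -1736  -2349  -3090
  order 1: -13  -125  -261  -393  -497  -613  -741
  order 2: -16  -34  -44  -52  -58  -64
  order 3: -2  -2  -2  -2  -2
  order 4: 0  0  0  0
  order 5: 0  0  0
  order 6: 0  0
  order 7: 0
The order-3 divided differences are all -2 (nonzero) and every higher order vanishes, so the data lies on a polynomial of degree exactly 3.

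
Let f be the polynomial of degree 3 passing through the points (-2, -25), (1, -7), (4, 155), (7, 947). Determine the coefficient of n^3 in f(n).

Write f(n) = an^3 + bn^2 + cn + d. Substituting each data point gives a linear system:
  -8a + 4b - 2c + d = -25
  a + b + c + d = -7
  64a + 16b + 4c + d = 155
  343a + 49b + 7c + d = 947
Solving the system yields a = 3, b = -1, c = -4, d = -5.
So f(n) = 3n³ - n² - 4n - 5.
The leading coefficient is 3.

3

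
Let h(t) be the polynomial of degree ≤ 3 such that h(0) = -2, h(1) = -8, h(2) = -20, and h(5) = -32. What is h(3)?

Using the Lagrange interpolation formula with nodes 0, 1, 2, 5:
  L_0(t) = (t - 1)(t - 2)(t - 5) / -10
  L_1(t) = t(t - 2)(t - 5) / 4
  L_2(t) = t(t - 1)(t - 5) / -6
  L_3(t) = t(t - 1)(t - 2) / 60
Then h(t) = -2·L_0(t) - 8·L_1(t) - 20·L_2(t) - 32·L_3(t).
Expanding and collecting terms gives h(t) = t^3 - 6t^2 - t - 2.
Evaluating at t = 3: h(3) = -32.

-32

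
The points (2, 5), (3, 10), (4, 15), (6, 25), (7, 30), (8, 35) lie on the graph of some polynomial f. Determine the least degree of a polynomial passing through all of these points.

1

Divided differences on the nodes 2, 3, 4, 6, 7, 8:
  order 0: 5  10  15  25  30  35
  order 1: 5  5  5  5  5
  order 2: 0  0  0  0
  order 3: 0  0  0
  order 4: 0  0
  order 5: 0
The order-1 divided differences are all 5 (nonzero) and every higher order vanishes, so the data lies on a polynomial of degree exactly 1.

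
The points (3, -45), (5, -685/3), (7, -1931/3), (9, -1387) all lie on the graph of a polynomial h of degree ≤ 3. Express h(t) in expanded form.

Write h(t) = at^3 + bt^2 + ct + d. Substituting each data point gives a linear system:
  27a + 9b + 3c + d = -45
  125a + 25b + 5c + d = -685/3
  343a + 49b + 7c + d = -1931/3
  729a + 81b + 9c + d = -1387
Solving the system yields a = -2, b = 1, c = -5/3, d = 5.
So h(t) = -2t³ + t² - (5/3)t + 5.
Check: h(7) = -1931/3. ✓

h(t) = -2t^3 + t^2 - (5/3)t + 5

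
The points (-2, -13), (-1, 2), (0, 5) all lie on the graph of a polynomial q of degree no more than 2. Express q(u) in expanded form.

q(u) = -6u^2 - 3u + 5

Using the Lagrange interpolation formula with nodes -2, -1, 0:
  L_0(u) = (u + 1)u / 2
  L_1(u) = (u + 2)u / -1
  L_2(u) = (u + 2)(u + 1) / 2
Then q(u) = -13·L_0(u) + 2·L_1(u) + 5·L_2(u).
Expanding and collecting terms gives q(u) = -6u^2 - 3u + 5.
Check: q(-1) = 2. ✓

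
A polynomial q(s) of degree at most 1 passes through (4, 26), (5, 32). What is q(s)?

Using the Lagrange interpolation formula with nodes 4, 5:
  L_0(s) = (s - 5) / -1
  L_1(s) = (s - 4) / 1
Then q(s) = 26·L_0(s) + 32·L_1(s).
Expanding and collecting terms gives q(s) = 6s + 2.
Check: q(5) = 32. ✓

q(s) = 6s + 2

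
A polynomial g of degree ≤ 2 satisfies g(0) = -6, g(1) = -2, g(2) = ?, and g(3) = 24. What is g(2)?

The 3 known points determine the degree-2 polynomial uniquely.
Write g(x) = ax^2 + bx + c. Substituting each data point gives a linear system:
  c = -6
  a + b + c = -2
  9a + 3b + c = 24
Solving the system yields a = 3, b = 1, c = -6.
So g(x) = 3x^2 + x - 6.
Then g(2) = 8.

8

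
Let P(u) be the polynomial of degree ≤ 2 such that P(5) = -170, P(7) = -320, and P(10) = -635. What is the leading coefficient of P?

Write P(u) = au^2 + bu + c. Substituting each data point gives a linear system:
  25a + 5b + c = -170
  49a + 7b + c = -320
  100a + 10b + c = -635
Solving the system yields a = -6, b = -3, c = -5.
So P(u) = -6u^2 - 3u - 5.
The leading coefficient is -6.

-6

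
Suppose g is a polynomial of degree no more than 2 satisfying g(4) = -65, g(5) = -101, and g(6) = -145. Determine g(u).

g(u) = -4u^2 - 1

Using the Lagrange interpolation formula with nodes 4, 5, 6:
  L_0(u) = (u - 5)(u - 6) / 2
  L_1(u) = (u - 4)(u - 6) / -1
  L_2(u) = (u - 4)(u - 5) / 2
Then g(u) = -65·L_0(u) - 101·L_1(u) - 145·L_2(u).
Expanding and collecting terms gives g(u) = -4u^2 - 1.
Check: g(6) = -145. ✓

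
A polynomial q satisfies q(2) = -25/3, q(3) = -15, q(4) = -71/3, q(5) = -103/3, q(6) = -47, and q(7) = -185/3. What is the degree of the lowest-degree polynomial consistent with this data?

2

Forward differences of the values at u = 2, 3, 4, 5, 6, 7:
  q  : -25/3  -15  -71/3  -103/3  -47  -185/3
  Δ  : -20/3  -26/3  -32/3  -38/3  -44/3
  Δ^2: -2  -2  -2  -2
  Δ^3: 0  0  0
  Δ^4: 0  0
  Δ^5: 0
The second differences are constant (-2) and nonzero, while all higher differences vanish, so the minimal degree is 2.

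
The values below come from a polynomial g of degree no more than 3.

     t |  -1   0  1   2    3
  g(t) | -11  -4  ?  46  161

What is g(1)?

3

The 4 known points determine the degree-3 polynomial uniquely.
Write g(t) = at^3 + bt^2 + ct + d. Substituting each data point gives a linear system:
  -a + b - c + d = -11
  d = -4
  8a + 4b + 2c + d = 46
  27a + 9b + 3c + d = 161
Solving the system yields a = 6, b = 0, c = 1, d = -4.
So g(t) = 6t^3 + t - 4.
Then g(1) = 3.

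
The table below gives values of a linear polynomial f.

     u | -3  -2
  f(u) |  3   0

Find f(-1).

Write f(u) = au + b. Substituting each data point gives a linear system:
  -3a + b = 3
  -2a + b = 0
Solving the system yields a = -3, b = -6.
So f(u) = -3u - 6.
Then f(-1) = -3.

-3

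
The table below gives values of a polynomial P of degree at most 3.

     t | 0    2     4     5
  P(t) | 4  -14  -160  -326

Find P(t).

P(t) = -3t^3 + 2t^2 - t + 4

Using the Lagrange interpolation formula with nodes 0, 2, 4, 5:
  L_0(t) = (t - 2)(t - 4)(t - 5) / -40
  L_1(t) = t(t - 4)(t - 5) / 12
  L_2(t) = t(t - 2)(t - 5) / -8
  L_3(t) = t(t - 2)(t - 4) / 15
Then P(t) = 4·L_0(t) - 14·L_1(t) - 160·L_2(t) - 326·L_3(t).
Expanding and collecting terms gives P(t) = -3t³ + 2t² - t + 4.
Check: P(0) = 4. ✓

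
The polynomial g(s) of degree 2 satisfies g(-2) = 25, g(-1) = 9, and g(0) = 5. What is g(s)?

Using the Lagrange interpolation formula with nodes -2, -1, 0:
  L_0(s) = (s + 1)s / 2
  L_1(s) = (s + 2)s / -1
  L_2(s) = (s + 2)(s + 1) / 2
Then g(s) = 25·L_0(s) + 9·L_1(s) + 5·L_2(s).
Expanding and collecting terms gives g(s) = 6s^2 + 2s + 5.
Check: g(-1) = 9. ✓

g(s) = 6s^2 + 2s + 5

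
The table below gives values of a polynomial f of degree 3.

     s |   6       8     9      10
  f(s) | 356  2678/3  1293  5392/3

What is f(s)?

Using the Lagrange interpolation formula with nodes 6, 8, 9, 10:
  L_0(s) = (s - 8)(s - 9)(s - 10) / -24
  L_1(s) = (s - 6)(s - 9)(s - 10) / 4
  L_2(s) = (s - 6)(s - 8)(s - 10) / -3
  L_3(s) = (s - 6)(s - 8)(s - 9) / 8
Then f(s) = 356·L_0(s) + 2678/3·L_1(s) + 1293·L_2(s) + 5392/3·L_3(s).
Expanding and collecting terms gives f(s) = 2s³ - 2s² + (1/3)s - 6.
Check: f(6) = 356. ✓

f(s) = 2s^3 - 2s^2 + (1/3)s - 6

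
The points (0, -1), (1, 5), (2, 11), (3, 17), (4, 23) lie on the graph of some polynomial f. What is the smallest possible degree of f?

Forward differences of the values at s = 0, 1, 2, 3, 4:
  f  : -1  5  11  17  23
  Δ  : 6  6  6  6
  Δ^2: 0  0  0
  Δ^3: 0  0
  Δ^4: 0
The first differences are constant (6) and nonzero, while all higher differences vanish, so the minimal degree is 1.

1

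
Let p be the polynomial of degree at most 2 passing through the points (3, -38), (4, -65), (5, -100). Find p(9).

-320

Using the Lagrange interpolation formula with nodes 3, 4, 5:
  L_0(u) = (u - 4)(u - 5) / 2
  L_1(u) = (u - 3)(u - 5) / -1
  L_2(u) = (u - 3)(u - 4) / 2
Then p(u) = -38·L_0(u) - 65·L_1(u) - 100·L_2(u).
Expanding and collecting terms gives p(u) = -4u² + u - 5.
Evaluating at u = 9: p(9) = -320.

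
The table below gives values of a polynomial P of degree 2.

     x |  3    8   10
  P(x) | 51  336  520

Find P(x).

Write P(x) = ax^2 + bx + c. Substituting each data point gives a linear system:
  9a + 3b + c = 51
  64a + 8b + c = 336
  100a + 10b + c = 520
Solving the system yields a = 5, b = 2, c = 0.
So P(x) = 5x² + 2x.
Check: P(8) = 336. ✓

P(x) = 5x^2 + 2x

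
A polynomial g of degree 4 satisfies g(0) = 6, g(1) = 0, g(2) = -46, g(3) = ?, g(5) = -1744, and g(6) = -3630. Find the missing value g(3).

-228

The 5 known points determine the degree-4 polynomial uniquely.
Write g(u) = au^4 + bu^3 + cu^2 + du + e. Substituting each data point gives a linear system:
  e = 6
  a + b + c + d + e = 0
  16a + 8b + 4c + 2d + e = -46
  625a + 125b + 25c + 5d + e = -1744
  1296a + 216b + 36c + 6d + e = -3630
Solving the system yields a = -3, b = 2, c = -5, d = 0, e = 6.
So g(u) = -3u^4 + 2u^3 - 5u^2 + 6.
Then g(3) = -228.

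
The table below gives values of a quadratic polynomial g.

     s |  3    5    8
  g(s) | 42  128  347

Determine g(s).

g(s) = 6s^2 - 5s + 3

Write g(s) = as^2 + bs + c. Substituting each data point gives a linear system:
  9a + 3b + c = 42
  25a + 5b + c = 128
  64a + 8b + c = 347
Solving the system yields a = 6, b = -5, c = 3.
So g(s) = 6s² - 5s + 3.
Check: g(3) = 42. ✓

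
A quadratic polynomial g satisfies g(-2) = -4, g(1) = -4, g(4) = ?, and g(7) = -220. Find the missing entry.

On equispaced nodes a degree-2 polynomial has vanishing third forward difference, so
  - g(-2) + 3·g(1) - 3·g(4) + g(7) = 0.
Substituting the known values and solving for g(4):
  -3·g(4) = 228
  g(4) = -76.

-76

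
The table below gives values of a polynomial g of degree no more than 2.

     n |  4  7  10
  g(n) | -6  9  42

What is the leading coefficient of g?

Write g(n) = an^2 + bn + c. Substituting each data point gives a linear system:
  16a + 4b + c = -6
  49a + 7b + c = 9
  100a + 10b + c = 42
Solving the system yields a = 1, b = -6, c = 2.
So g(n) = n^2 - 6n + 2.
The leading coefficient is 1.

1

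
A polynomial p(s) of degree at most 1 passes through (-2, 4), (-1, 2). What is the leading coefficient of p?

Write p(s) = as + b. Substituting each data point gives a linear system:
  -2a + b = 4
  -a + b = 2
Solving the system yields a = -2, b = 0.
So p(s) = -2s.
The leading coefficient is -2.

-2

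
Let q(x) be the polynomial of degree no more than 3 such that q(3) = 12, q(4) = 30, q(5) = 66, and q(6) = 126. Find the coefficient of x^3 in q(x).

Write q(x) = ax^3 + bx^2 + cx + d. Substituting each data point gives a linear system:
  27a + 9b + 3c + d = 12
  64a + 16b + 4c + d = 30
  125a + 25b + 5c + d = 66
  216a + 36b + 6c + d = 126
Solving the system yields a = 1, b = -3, c = 2, d = 6.
So q(x) = x³ - 3x² + 2x + 6.
The leading coefficient is 1.

1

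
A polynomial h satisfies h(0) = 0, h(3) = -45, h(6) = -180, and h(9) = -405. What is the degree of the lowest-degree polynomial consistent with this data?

2

Forward differences of the values at u = 0, 3, 6, 9:
  h  : 0  -45  -180  -405
  Δ  : -45  -135  -225
  Δ^2: -90  -90
  Δ^3: 0
The second differences are constant (-90) and nonzero, while all higher differences vanish, so the minimal degree is 2.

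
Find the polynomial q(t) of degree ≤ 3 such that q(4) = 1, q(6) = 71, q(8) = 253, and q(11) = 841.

q(t) = t^3 - 4t^2 - t + 5

Using the Lagrange interpolation formula with nodes 4, 6, 8, 11:
  L_0(t) = (t - 6)(t - 8)(t - 11) / -56
  L_1(t) = (t - 4)(t - 8)(t - 11) / 20
  L_2(t) = (t - 4)(t - 6)(t - 11) / -24
  L_3(t) = (t - 4)(t - 6)(t - 8) / 105
Then q(t) = 1·L_0(t) + 71·L_1(t) + 253·L_2(t) + 841·L_3(t).
Expanding and collecting terms gives q(t) = t³ - 4t² - t + 5.
Check: q(4) = 1. ✓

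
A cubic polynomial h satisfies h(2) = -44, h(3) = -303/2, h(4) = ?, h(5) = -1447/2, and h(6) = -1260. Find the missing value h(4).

-366

The 4 known points determine the degree-3 polynomial uniquely.
Write h(s) = as^3 + bs^2 + cs + d. Substituting each data point gives a linear system:
  8a + 4b + 2c + d = -44
  27a + 9b + 3c + d = -303/2
  125a + 25b + 5c + d = -1447/2
  216a + 36b + 6c + d = -1260
Solving the system yields a = -6, b = 1/2, c = 4, d = -6.
So h(s) = -6s^3 + (1/2)s^2 + 4s - 6.
Then h(4) = -366.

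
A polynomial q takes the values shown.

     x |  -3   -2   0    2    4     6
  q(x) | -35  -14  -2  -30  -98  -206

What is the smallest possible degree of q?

2

Divided differences on the nodes -3, -2, 0, 2, 4, 6:
  order 0: -35  -14  -2  -30  -98  -206
  order 1: 21  6  -14  -34  -54
  order 2: -5  -5  -5  -5
  order 3: 0  0  0
  order 4: 0  0
  order 5: 0
The order-2 divided differences are all -5 (nonzero) and every higher order vanishes, so the data lies on a polynomial of degree exactly 2.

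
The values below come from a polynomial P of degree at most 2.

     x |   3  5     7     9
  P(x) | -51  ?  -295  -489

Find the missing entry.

On equispaced nodes a degree-2 polynomial has vanishing third forward difference, so
  - P(3) + 3·P(5) - 3·P(7) + P(9) = 0.
Substituting the known values and solving for P(5):
  3·P(5) = -447
  P(5) = -149.

-149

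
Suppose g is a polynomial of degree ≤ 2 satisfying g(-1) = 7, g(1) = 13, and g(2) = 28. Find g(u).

Using the Lagrange interpolation formula with nodes -1, 1, 2:
  L_0(u) = (u - 1)(u - 2) / 6
  L_1(u) = (u + 1)(u - 2) / -2
  L_2(u) = (u + 1)(u - 1) / 3
Then g(u) = 7·L_0(u) + 13·L_1(u) + 28·L_2(u).
Expanding and collecting terms gives g(u) = 4u^2 + 3u + 6.
Check: g(1) = 13. ✓

g(u) = 4u^2 + 3u + 6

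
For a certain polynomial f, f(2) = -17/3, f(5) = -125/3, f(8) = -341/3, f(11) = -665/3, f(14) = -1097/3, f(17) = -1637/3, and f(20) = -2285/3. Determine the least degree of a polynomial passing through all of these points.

Forward differences of the values at u = 2, 5, 8, 11, 14, 17, 20:
  f  : -17/3  -125/3  -341/3  -665/3  -1097/3  -1637/3  -2285/3
  Δ  : -36  -72  -108  -144  -180  -216
  Δ^2: -36  -36  -36  -36  -36
  Δ^3: 0  0  0  0
  Δ^4: 0  0  0
  Δ^5: 0  0
  Δ^6: 0
The second differences are constant (-36) and nonzero, while all higher differences vanish, so the minimal degree is 2.

2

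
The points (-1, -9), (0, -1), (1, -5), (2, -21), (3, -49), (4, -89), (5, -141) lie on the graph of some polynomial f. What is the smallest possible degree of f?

2

Forward differences of the values at t = -1, 0, 1, 2, 3, 4, 5:
  f  : -9  -1  -5  -21  -49  -89  -141
  Δ  : 8  -4  -16  -28  -40  -52
  Δ^2: -12  -12  -12  -12  -12
  Δ^3: 0  0  0  0
  Δ^4: 0  0  0
  Δ^5: 0  0
  Δ^6: 0
The second differences are constant (-12) and nonzero, while all higher differences vanish, so the minimal degree is 2.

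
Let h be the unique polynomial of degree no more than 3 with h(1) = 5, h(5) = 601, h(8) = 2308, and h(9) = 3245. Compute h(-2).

-22

Using the Lagrange interpolation formula with nodes 1, 5, 8, 9:
  L_0(t) = (t - 5)(t - 8)(t - 9) / -224
  L_1(t) = (t - 1)(t - 8)(t - 9) / 48
  L_2(t) = (t - 1)(t - 5)(t - 9) / -21
  L_3(t) = (t - 1)(t - 5)(t - 8) / 32
Then h(t) = 5·L_0(t) + 601·L_1(t) + 2308·L_2(t) + 3245·L_3(t).
Expanding and collecting terms gives h(t) = 4t^3 + 4t^2 + t - 4.
Evaluating at t = -2: h(-2) = -22.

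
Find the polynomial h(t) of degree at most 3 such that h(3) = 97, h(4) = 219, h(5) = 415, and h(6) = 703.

Using the Lagrange interpolation formula with nodes 3, 4, 5, 6:
  L_0(t) = (t - 4)(t - 5)(t - 6) / -6
  L_1(t) = (t - 3)(t - 5)(t - 6) / 2
  L_2(t) = (t - 3)(t - 4)(t - 6) / -2
  L_3(t) = (t - 3)(t - 4)(t - 5) / 6
Then h(t) = 97·L_0(t) + 219·L_1(t) + 415·L_2(t) + 703·L_3(t).
Expanding and collecting terms gives h(t) = 3t^3 + t^2 + 4t - 5.
Check: h(5) = 415. ✓

h(t) = 3t^3 + t^2 + 4t - 5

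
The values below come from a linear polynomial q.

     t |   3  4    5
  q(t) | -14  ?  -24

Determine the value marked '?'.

The 2 known points determine the degree-1 polynomial uniquely.
Write q(t) = at + b. Substituting each data point gives a linear system:
  3a + b = -14
  5a + b = -24
Solving the system yields a = -5, b = 1.
So q(t) = -5t + 1.
Then q(4) = -19.

-19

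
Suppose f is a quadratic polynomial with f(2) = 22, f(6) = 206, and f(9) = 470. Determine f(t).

f(t) = 6t^2 - 2t + 2

Using the Lagrange interpolation formula with nodes 2, 6, 9:
  L_0(t) = (t - 6)(t - 9) / 28
  L_1(t) = (t - 2)(t - 9) / -12
  L_2(t) = (t - 2)(t - 6) / 21
Then f(t) = 22·L_0(t) + 206·L_1(t) + 470·L_2(t).
Expanding and collecting terms gives f(t) = 6t^2 - 2t + 2.
Check: f(6) = 206. ✓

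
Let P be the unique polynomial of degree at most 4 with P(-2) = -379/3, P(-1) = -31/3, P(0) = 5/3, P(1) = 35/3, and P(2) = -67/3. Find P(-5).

Forward differences of the values at t = -2, -1, 0, 1, 2:
  P  : -379/3  -31/3  5/3  35/3  -67/3
  Δ  : 116  12  10  -34
  Δ^2: -104  -2  -44
  Δ^3: 102  -42
  Δ^4: -144
The fourth differences are constant, confirming degree 4.
Interpolating (Newton forward form) and evaluating at t = -5 gives P(-5) = -12835/3.

-12835/3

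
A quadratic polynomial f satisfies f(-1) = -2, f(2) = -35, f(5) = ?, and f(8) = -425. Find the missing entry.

-176

The 3 known points determine the degree-2 polynomial uniquely.
Write f(u) = au^2 + bu + c. Substituting each data point gives a linear system:
  a - b + c = -2
  4a + 2b + c = -35
  64a + 8b + c = -425
Solving the system yields a = -6, b = -5, c = -1.
So f(u) = -6u² - 5u - 1.
Then f(5) = -176.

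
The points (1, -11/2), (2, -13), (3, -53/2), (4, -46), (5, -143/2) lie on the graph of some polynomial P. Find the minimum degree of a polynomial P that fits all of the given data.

Forward differences of the values at u = 1, 2, 3, 4, 5:
  P  : -11/2  -13  -53/2  -46  -143/2
  Δ  : -15/2  -27/2  -39/2  -51/2
  Δ^2: -6  -6  -6
  Δ^3: 0  0
  Δ^4: 0
The second differences are constant (-6) and nonzero, while all higher differences vanish, so the minimal degree is 2.

2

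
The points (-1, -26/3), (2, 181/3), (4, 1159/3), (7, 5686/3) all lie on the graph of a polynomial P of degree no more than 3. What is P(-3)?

Using the Lagrange interpolation formula with nodes -1, 2, 4, 7:
  L_0(s) = (s - 2)(s - 4)(s - 7) / -120
  L_1(s) = (s + 1)(s - 4)(s - 7) / 30
  L_2(s) = (s + 1)(s - 2)(s - 7) / -30
  L_3(s) = (s + 1)(s - 2)(s - 4) / 120
Then P(s) = -26/3·L_0(s) + 181/3·L_1(s) + 1159/3·L_2(s) + 5686/3·L_3(s).
Expanding and collecting terms gives P(s) = 5s³ + 3s² + 5s - 5/3.
Evaluating at s = -3: P(-3) = -374/3.

-374/3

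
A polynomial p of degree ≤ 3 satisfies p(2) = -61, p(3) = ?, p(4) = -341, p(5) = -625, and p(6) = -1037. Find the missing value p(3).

The 4 known points determine the degree-3 polynomial uniquely.
Write p(s) = as^3 + bs^2 + cs + d. Substituting each data point gives a linear system:
  8a + 4b + 2c + d = -61
  64a + 16b + 4c + d = -341
  125a + 25b + 5c + d = -625
  216a + 36b + 6c + d = -1037
Solving the system yields a = -4, b = -4, c = -4, d = -5.
So p(s) = -4s³ - 4s² - 4s - 5.
Then p(3) = -161.

-161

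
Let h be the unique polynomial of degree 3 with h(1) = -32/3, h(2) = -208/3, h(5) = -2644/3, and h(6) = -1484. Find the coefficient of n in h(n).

Write h(n) = an^3 + bn^2 + cn + d. Substituting each data point gives a linear system:
  a + b + c + d = -32/3
  8a + 4b + 2c + d = -208/3
  125a + 25b + 5c + d = -2644/3
  216a + 36b + 6c + d = -1484
Solving the system yields a = -6, b = -5, c = -5/3, d = 2.
So h(n) = -6n³ - 5n² - (5/3)n + 2.
The coefficient of n is -5/3.

-5/3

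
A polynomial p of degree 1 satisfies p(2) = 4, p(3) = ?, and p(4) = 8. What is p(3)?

6

The 2 known points determine the degree-1 polynomial uniquely.
Write p(s) = as + b. Substituting each data point gives a linear system:
  2a + b = 4
  4a + b = 8
Solving the system yields a = 2, b = 0.
So p(s) = 2s.
Then p(3) = 6.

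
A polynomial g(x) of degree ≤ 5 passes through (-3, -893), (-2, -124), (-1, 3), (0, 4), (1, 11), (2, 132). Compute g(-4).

-3564

Forward differences of the values at x = -3, -2, -1, 0, 1, 2:
  g  : -893  -124  3  4  11  132
  Δ  : 769  127  1  7  121
  Δ^2: -642  -126  6  114
  Δ^3: 516  132  108
  Δ^4: -384  -24
  Δ^5: 360
The fifth differences are constant, confirming degree 5.
Interpolating (Newton forward form) and evaluating at x = -4 gives g(-4) = -3564.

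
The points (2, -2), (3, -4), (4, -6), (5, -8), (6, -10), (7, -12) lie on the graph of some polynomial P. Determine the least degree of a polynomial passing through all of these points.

Forward differences of the values at u = 2, 3, 4, 5, 6, 7:
  P  : -2  -4  -6  -8  -10  -12
  Δ  : -2  -2  -2  -2  -2
  Δ^2: 0  0  0  0
  Δ^3: 0  0  0
  Δ^4: 0  0
  Δ^5: 0
The first differences are constant (-2) and nonzero, while all higher differences vanish, so the minimal degree is 1.

1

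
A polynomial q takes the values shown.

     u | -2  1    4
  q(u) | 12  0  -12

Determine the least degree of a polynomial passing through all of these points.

Forward differences of the values at u = -2, 1, 4:
  q  : 12  0  -12
  Δ  : -12  -12
  Δ^2: 0
The first differences are constant (-12) and nonzero, while all higher differences vanish, so the minimal degree is 1.

1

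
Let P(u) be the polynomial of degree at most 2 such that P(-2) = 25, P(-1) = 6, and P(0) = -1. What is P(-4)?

Using the Lagrange interpolation formula with nodes -2, -1, 0:
  L_0(u) = (u + 1)u / 2
  L_1(u) = (u + 2)u / -1
  L_2(u) = (u + 2)(u + 1) / 2
Then P(u) = 25·L_0(u) + 6·L_1(u) - 1·L_2(u).
Expanding and collecting terms gives P(u) = 6u^2 - u - 1.
Evaluating at u = -4: P(-4) = 99.

99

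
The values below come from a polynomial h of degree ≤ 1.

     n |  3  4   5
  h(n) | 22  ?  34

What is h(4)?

28

The 2 known points determine the degree-1 polynomial uniquely.
Write h(n) = an + b. Substituting each data point gives a linear system:
  3a + b = 22
  5a + b = 34
Solving the system yields a = 6, b = 4.
So h(n) = 6n + 4.
Then h(4) = 28.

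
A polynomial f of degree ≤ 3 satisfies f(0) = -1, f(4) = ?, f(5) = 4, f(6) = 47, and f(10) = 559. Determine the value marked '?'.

-17

The 4 known points determine the degree-3 polynomial uniquely.
Write f(u) = au^3 + bu^2 + cu + d. Substituting each data point gives a linear system:
  d = -1
  125a + 25b + 5c + d = 4
  216a + 36b + 6c + d = 47
  1000a + 100b + 10c + d = 559
Solving the system yields a = 1, b = -4, c = -4, d = -1.
So f(u) = u^3 - 4u^2 - 4u - 1.
Then f(4) = -17.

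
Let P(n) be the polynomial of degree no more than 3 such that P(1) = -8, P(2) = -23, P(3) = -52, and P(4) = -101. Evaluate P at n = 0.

Forward differences of the values at n = 1, 2, 3, 4:
  P  : -8  -23  -52  -101
  Δ  : -15  -29  -49
  Δ^2: -14  -20
  Δ^3: -6
The third differences are constant, confirming degree 3.
Interpolating (Newton forward form) and evaluating at n = 0 gives P(0) = -1.

-1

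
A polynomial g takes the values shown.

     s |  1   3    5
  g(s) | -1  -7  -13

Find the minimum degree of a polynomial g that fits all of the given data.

Forward differences of the values at s = 1, 3, 5:
  g  : -1  -7  -13
  Δ  : -6  -6
  Δ^2: 0
The first differences are constant (-6) and nonzero, while all higher differences vanish, so the minimal degree is 1.

1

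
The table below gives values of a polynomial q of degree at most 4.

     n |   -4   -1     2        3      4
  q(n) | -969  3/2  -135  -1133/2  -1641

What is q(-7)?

Using the Lagrange interpolation formula with nodes -4, -1, 2, 3, 4:
  L_0(n) = (n + 1)(n - 2)(n - 3)(n - 4) / 1008
  L_1(n) = (n + 4)(n - 2)(n - 3)(n - 4) / -180
  L_2(n) = (n + 4)(n + 1)(n - 3)(n - 4) / 36
  L_3(n) = (n + 4)(n + 1)(n - 2)(n - 4) / -28
  L_4(n) = (n + 4)(n + 1)(n - 2)(n - 3) / 80
Then q(n) = -969·L_0(n) + 3/2·L_1(n) - 135·L_2(n) - 1133/2·L_3(n) - 1641·L_4(n).
Expanding and collecting terms gives q(n) = -5n⁴ - 5n³ - (3/2)n² - 4n - 1.
Evaluating at n = -7: q(-7) = -20673/2.

-20673/2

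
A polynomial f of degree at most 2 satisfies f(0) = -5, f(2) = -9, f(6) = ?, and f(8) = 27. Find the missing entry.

7

The 3 known points determine the degree-2 polynomial uniquely.
Write f(s) = as^2 + bs + c. Substituting each data point gives a linear system:
  c = -5
  4a + 2b + c = -9
  64a + 8b + c = 27
Solving the system yields a = 1, b = -4, c = -5.
So f(s) = s² - 4s - 5.
Then f(6) = 7.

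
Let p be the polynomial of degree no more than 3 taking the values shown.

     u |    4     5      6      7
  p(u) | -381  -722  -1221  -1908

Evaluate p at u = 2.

-53

Using the Lagrange interpolation formula with nodes 4, 5, 6, 7:
  L_0(u) = (u - 5)(u - 6)(u - 7) / -6
  L_1(u) = (u - 4)(u - 6)(u - 7) / 2
  L_2(u) = (u - 4)(u - 5)(u - 7) / -2
  L_3(u) = (u - 4)(u - 5)(u - 6) / 6
Then p(u) = -381·L_0(u) - 722·L_1(u) - 1221·L_2(u) - 1908·L_3(u).
Expanding and collecting terms gives p(u) = -5u^3 - 4u^2 + 3.
Evaluating at u = 2: p(2) = -53.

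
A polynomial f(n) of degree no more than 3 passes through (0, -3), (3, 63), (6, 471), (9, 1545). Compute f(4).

145

Write f(n) = an^3 + bn^2 + cn + d. Substituting each data point gives a linear system:
  d = -3
  27a + 9b + 3c + d = 63
  216a + 36b + 6c + d = 471
  729a + 81b + 9c + d = 1545
Solving the system yields a = 2, b = 1, c = 1, d = -3.
So f(n) = 2n³ + n² + n - 3.
Then f(4) = 145.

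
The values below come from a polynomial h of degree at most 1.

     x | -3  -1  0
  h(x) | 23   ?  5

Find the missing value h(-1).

11

The 2 known points determine the degree-1 polynomial uniquely.
Write h(x) = ax + b. Substituting each data point gives a linear system:
  -3a + b = 23
  b = 5
Solving the system yields a = -6, b = 5.
So h(x) = -6x + 5.
Then h(-1) = 11.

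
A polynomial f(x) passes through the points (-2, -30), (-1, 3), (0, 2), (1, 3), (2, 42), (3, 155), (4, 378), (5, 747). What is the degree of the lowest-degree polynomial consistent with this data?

3

Forward differences of the values at x = -2, -1, 0, 1, 2, 3, 4, 5:
  f  : -30  3  2  3  42  155  378  747
  Δ  : 33  -1  1  39  113  223  369
  Δ^2: -34  2  38  74  110  146
  Δ^3: 36  36  36  36  36
  Δ^4: 0  0  0  0
  Δ^5: 0  0  0
  Δ^6: 0  0
  Δ^7: 0
The third differences are constant (36) and nonzero, while all higher differences vanish, so the minimal degree is 3.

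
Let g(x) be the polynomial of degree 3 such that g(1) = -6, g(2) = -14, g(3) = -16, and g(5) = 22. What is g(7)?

156

Using the Lagrange interpolation formula with nodes 1, 2, 3, 5:
  L_0(x) = (x - 2)(x - 3)(x - 5) / -8
  L_1(x) = (x - 1)(x - 3)(x - 5) / 3
  L_2(x) = (x - 1)(x - 2)(x - 5) / -4
  L_3(x) = (x - 1)(x - 2)(x - 3) / 24
Then g(x) = -6·L_0(x) - 14·L_1(x) - 16·L_2(x) + 22·L_3(x).
Expanding and collecting terms gives g(x) = x^3 - 3x^2 - 6x + 2.
Evaluating at x = 7: g(7) = 156.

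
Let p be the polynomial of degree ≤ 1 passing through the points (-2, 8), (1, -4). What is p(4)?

Write p(x) = ax + b. Substituting each data point gives a linear system:
  -2a + b = 8
  a + b = -4
Solving the system yields a = -4, b = 0.
So p(x) = -4x.
Then p(4) = -16.

-16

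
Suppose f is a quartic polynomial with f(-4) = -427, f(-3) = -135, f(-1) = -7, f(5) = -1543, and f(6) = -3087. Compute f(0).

-3

Write f(u) = au^4 + bu^3 + cu^2 + du + e. Substituting each data point gives a linear system:
  256a - 64b + 16c - 4d + e = -427
  81a - 27b + 9c - 3d + e = -135
  a - b + c - d + e = -7
  625a + 125b + 25c + 5d + e = -1543
  1296a + 216b + 36c + 6d + e = -3087
Solving the system yields a = -2, b = -2, c = -2, d = 2, e = -3.
So f(u) = -2u^4 - 2u^3 - 2u^2 + 2u - 3.
Then f(0) = -3.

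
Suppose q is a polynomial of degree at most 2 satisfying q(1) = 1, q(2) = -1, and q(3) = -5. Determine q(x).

q(x) = -x^2 + x + 1

Using the Lagrange interpolation formula with nodes 1, 2, 3:
  L_0(x) = (x - 2)(x - 3) / 2
  L_1(x) = (x - 1)(x - 3) / -1
  L_2(x) = (x - 1)(x - 2) / 2
Then q(x) = 1·L_0(x) - 1·L_1(x) - 5·L_2(x).
Expanding and collecting terms gives q(x) = -x^2 + x + 1.
Check: q(2) = -1. ✓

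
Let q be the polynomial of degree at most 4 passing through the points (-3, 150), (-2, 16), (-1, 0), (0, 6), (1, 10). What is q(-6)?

Forward differences of the values at s = -3, -2, -1, 0, 1:
  q  : 150  16  0  6  10
  Δ  : -134  -16  6  4
  Δ^2: 118  22  -2
  Δ^3: -96  -24
  Δ^4: 72
The fourth differences are constant, confirming degree 4.
Interpolating (Newton forward form) and evaluating at s = -6 gives q(-6) = 3300.

3300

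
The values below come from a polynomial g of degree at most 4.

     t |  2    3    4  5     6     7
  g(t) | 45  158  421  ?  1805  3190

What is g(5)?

930

On equispaced nodes a degree-4 polynomial has vanishing fifth forward difference, so
  - g(2) + 5·g(3) - 10·g(4) + 10·g(5) - 5·g(6) + g(7) = 0.
Substituting the known values and solving for g(5):
  10·g(5) = 9300
  g(5) = 930.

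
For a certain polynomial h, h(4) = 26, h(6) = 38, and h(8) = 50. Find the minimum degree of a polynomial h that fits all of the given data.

Forward differences of the values at u = 4, 6, 8:
  h  : 26  38  50
  Δ  : 12  12
  Δ^2: 0
The first differences are constant (12) and nonzero, while all higher differences vanish, so the minimal degree is 1.

1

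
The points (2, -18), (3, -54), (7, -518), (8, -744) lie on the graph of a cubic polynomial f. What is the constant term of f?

Write f(x) = ax^3 + bx^2 + cx + d. Substituting each data point gives a linear system:
  8a + 4b + 2c + d = -18
  27a + 9b + 3c + d = -54
  343a + 49b + 7c + d = -518
  512a + 64b + 8c + d = -744
Solving the system yields a = -1, b = -4, c = 3, d = 0.
So f(x) = -x³ - 4x² + 3x.
The constant term is 0.

0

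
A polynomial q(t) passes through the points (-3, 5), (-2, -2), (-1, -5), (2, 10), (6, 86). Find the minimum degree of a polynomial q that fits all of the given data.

2

Divided differences on the nodes -3, -2, -1, 2, 6:
  order 0: 5  -2  -5  10  86
  order 1: -7  -3  5  19
  order 2: 2  2  2
  order 3: 0  0
  order 4: 0
The order-2 divided differences are all 2 (nonzero) and every higher order vanishes, so the data lies on a polynomial of degree exactly 2.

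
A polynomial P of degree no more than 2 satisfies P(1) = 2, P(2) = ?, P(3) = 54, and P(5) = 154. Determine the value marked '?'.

22

The 3 known points determine the degree-2 polynomial uniquely.
Write P(t) = at^2 + bt + c. Substituting each data point gives a linear system:
  a + b + c = 2
  9a + 3b + c = 54
  25a + 5b + c = 154
Solving the system yields a = 6, b = 2, c = -6.
So P(t) = 6t² + 2t - 6.
Then P(2) = 22.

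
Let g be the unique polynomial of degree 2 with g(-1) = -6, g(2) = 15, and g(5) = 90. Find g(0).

-5

Write g(t) = at^2 + bt + c. Substituting each data point gives a linear system:
  a - b + c = -6
  4a + 2b + c = 15
  25a + 5b + c = 90
Solving the system yields a = 3, b = 4, c = -5.
So g(t) = 3t^2 + 4t - 5.
Then g(0) = -5.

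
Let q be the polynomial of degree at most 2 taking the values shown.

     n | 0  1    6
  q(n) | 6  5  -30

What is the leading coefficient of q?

-1

Write q(n) = an^2 + bn + c. Substituting each data point gives a linear system:
  c = 6
  a + b + c = 5
  36a + 6b + c = -30
Solving the system yields a = -1, b = 0, c = 6.
So q(n) = -n^2 + 6.
The leading coefficient is -1.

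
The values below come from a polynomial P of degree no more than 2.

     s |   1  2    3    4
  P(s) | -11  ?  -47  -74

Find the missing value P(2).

-26

On equispaced nodes a degree-2 polynomial has vanishing third forward difference, so
  - P(1) + 3·P(2) - 3·P(3) + P(4) = 0.
Substituting the known values and solving for P(2):
  3·P(2) = -78
  P(2) = -26.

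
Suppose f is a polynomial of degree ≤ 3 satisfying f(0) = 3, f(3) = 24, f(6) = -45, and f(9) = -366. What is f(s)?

f(s) = -s^3 + 4s^2 + 4s + 3

Write f(s) = as^3 + bs^2 + cs + d. Substituting each data point gives a linear system:
  d = 3
  27a + 9b + 3c + d = 24
  216a + 36b + 6c + d = -45
  729a + 81b + 9c + d = -366
Solving the system yields a = -1, b = 4, c = 4, d = 3.
So f(s) = -s³ + 4s² + 4s + 3.
Check: f(0) = 3. ✓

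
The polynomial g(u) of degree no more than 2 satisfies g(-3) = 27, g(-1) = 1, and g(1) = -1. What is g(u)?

Write g(u) = au^2 + bu + c. Substituting each data point gives a linear system:
  9a - 3b + c = 27
  a - b + c = 1
  a + b + c = -1
Solving the system yields a = 3, b = -1, c = -3.
So g(u) = 3u^2 - u - 3.
Check: g(-3) = 27. ✓

g(u) = 3u^2 - u - 3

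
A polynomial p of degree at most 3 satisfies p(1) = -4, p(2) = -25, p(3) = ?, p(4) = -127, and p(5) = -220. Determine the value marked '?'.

On equispaced nodes a degree-3 polynomial has vanishing fourth forward difference, so
  p(1) - 4·p(2) + 6·p(3) - 4·p(4) + p(5) = 0.
Substituting the known values and solving for p(3):
  6·p(3) = -384
  p(3) = -64.

-64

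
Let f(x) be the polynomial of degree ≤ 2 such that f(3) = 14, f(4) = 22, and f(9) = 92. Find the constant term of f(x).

Write f(x) = ax^2 + bx + c. Substituting each data point gives a linear system:
  9a + 3b + c = 14
  16a + 4b + c = 22
  81a + 9b + c = 92
Solving the system yields a = 1, b = 1, c = 2.
So f(x) = x^2 + x + 2.
The constant term is 2.

2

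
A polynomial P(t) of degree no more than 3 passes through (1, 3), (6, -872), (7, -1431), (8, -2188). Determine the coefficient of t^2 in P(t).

6

Write P(t) = at^3 + bt^2 + ct + d. Substituting each data point gives a linear system:
  a + b + c + d = 3
  216a + 36b + 6c + d = -872
  343a + 49b + 7c + d = -1431
  512a + 64b + 8c + d = -2188
Solving the system yields a = -5, b = 6, c = -2, d = 4.
So P(t) = -5t³ + 6t² - 2t + 4.
The coefficient of t^2 is 6.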